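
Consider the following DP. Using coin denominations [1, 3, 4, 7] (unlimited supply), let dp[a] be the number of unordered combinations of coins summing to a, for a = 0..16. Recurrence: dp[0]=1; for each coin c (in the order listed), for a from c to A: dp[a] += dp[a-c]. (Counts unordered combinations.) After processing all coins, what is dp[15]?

22

after  coin     0     1     2     3     4     5     6     7     8     9    10    11    12    13    14    15    16
          1     1     1     1     1     1     1     1     1     1     1     1     1     1     1     1     1     1
          3     1     1     1     2     2     2     3     3     3     4     4     4     5     5     5     6     6
          4     1     1     1     2     3     3     4     5     6     7     8     9    11    12    13    15    17
          7     1     1     1     2     3     3     4     6     7     8    10    12    14    16    19    22    25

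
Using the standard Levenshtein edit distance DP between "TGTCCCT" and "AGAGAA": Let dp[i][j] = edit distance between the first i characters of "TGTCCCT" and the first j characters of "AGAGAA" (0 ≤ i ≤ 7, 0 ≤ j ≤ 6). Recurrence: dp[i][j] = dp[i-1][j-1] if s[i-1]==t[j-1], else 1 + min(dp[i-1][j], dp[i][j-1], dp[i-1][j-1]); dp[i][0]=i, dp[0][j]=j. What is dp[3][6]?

   ''  A  G  A  G  A  A
''  0  1  2  3  4  5  6
 T  1  1  2  3  4  5  6
 G  2  2  1  2  3  4  5
 T  3  3  2  2  3  4  5
 C  4  4  3  3  3  4  5
 C  5  5  4  4  4  4  5
 C  6  6  5  5  5  5  5
 T  7  7  6  6  6  6  6

5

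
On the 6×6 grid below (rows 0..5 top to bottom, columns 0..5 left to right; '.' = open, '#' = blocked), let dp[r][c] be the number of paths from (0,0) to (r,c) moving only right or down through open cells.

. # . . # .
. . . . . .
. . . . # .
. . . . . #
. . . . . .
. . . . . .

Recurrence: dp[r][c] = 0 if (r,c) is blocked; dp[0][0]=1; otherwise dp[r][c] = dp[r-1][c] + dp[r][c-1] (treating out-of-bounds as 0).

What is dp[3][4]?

10

r\c   0   1   2   3   4   5
  0   1   0   0   0   0   0
  1   1   1   1   1   1   1
  2   1   2   3   4   0   1
  3   1   3   6  10  10   0
  4   1   4  10  20  30  30
  5   1   5  15  35  65  95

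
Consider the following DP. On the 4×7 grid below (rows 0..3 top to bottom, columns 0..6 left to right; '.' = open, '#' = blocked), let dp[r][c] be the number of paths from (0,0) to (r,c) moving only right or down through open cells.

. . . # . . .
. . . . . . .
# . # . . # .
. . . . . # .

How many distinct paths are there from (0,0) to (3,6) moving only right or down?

3

r\c   0   1   2   3   4   5   6
  0   1   1   1   0   0   0   0
  1   1   2   3   3   3   3   3
  2   0   2   0   3   6   0   3
  3   0   2   2   5  11   0   3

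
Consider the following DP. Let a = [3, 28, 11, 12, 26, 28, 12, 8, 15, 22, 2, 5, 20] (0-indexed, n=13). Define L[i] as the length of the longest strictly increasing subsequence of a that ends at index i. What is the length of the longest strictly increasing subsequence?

   i    0    1    2    3    4    5    6    7    8    9   10   11   12
a[i]    3   28   11   12   26   28   12    8   15   22    2    5   20
L[i]    1    2    2    3    4    5    3    2    4    5    1    2    5

5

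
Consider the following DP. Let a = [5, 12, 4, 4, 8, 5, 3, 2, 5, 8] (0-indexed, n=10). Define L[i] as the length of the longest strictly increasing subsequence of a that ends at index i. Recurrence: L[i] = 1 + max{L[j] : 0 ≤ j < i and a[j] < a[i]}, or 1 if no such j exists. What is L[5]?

2

   i    0    1    2    3    4    5    6    7    8    9
a[i]    5   12    4    4    8    5    3    2    5    8
L[i]    1    2    1    1    2    2    1    1    2    3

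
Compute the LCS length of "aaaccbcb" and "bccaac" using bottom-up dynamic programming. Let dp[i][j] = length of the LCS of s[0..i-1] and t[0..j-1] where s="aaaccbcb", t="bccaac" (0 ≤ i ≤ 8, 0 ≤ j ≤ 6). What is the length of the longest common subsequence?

3

   ''  b  c  c  a  a  c
''  0  0  0  0  0  0  0
 a  0  0  0  0  1  1  1
 a  0  0  0  0  1  2  2
 a  0  0  0  0  1  2  2
 c  0  0  1  1  1  2  3
 c  0  0  1  2  2  2  3
 b  0  1  1  2  2  2  3
 c  0  1  2  2  2  2  3
 b  0  1  2  2  2  2  3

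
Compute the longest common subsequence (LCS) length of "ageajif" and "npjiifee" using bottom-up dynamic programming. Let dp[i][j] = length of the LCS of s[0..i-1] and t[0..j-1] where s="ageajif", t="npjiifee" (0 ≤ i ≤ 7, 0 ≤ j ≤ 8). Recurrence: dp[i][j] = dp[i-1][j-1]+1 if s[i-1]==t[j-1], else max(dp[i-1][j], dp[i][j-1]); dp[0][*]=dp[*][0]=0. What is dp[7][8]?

3

   ''  n  p  j  i  i  f  e  e
''  0  0  0  0  0  0  0  0  0
 a  0  0  0  0  0  0  0  0  0
 g  0  0  0  0  0  0  0  0  0
 e  0  0  0  0  0  0  0  1  1
 a  0  0  0  0  0  0  0  1  1
 j  0  0  0  1  1  1  1  1  1
 i  0  0  0  1  2  2  2  2  2
 f  0  0  0  1  2  2  3  3  3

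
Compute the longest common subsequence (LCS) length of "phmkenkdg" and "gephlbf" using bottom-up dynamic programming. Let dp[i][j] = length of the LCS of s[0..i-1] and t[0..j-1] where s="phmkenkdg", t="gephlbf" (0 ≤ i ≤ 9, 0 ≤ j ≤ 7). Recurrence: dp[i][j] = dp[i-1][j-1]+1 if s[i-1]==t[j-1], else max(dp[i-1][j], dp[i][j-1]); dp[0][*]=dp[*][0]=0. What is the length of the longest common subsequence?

2

   ''  g  e  p  h  l  b  f
''  0  0  0  0  0  0  0  0
 p  0  0  0  1  1  1  1  1
 h  0  0  0  1  2  2  2  2
 m  0  0  0  1  2  2  2  2
 k  0  0  0  1  2  2  2  2
 e  0  0  1  1  2  2  2  2
 n  0  0  1  1  2  2  2  2
 k  0  0  1  1  2  2  2  2
 d  0  0  1  1  2  2  2  2
 g  0  1  1  1  2  2  2  2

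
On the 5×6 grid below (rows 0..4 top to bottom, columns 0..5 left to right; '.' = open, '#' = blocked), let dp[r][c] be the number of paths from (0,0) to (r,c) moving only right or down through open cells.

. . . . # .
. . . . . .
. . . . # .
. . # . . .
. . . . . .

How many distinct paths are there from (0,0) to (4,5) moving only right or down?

39

r\c   0   1   2   3   4   5
  0   1   1   1   1   0   0
  1   1   2   3   4   4   4
  2   1   3   6  10   0   4
  3   1   4   0  10  10  14
  4   1   5   5  15  25  39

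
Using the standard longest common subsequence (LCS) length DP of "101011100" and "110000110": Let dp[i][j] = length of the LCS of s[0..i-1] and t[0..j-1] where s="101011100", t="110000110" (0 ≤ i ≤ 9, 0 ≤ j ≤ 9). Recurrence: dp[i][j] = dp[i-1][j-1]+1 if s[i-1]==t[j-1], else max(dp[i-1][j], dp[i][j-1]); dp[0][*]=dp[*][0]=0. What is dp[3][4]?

   ''  1  1  0  0  0  0  1  1  0
''  0  0  0  0  0  0  0  0  0  0
 1  0  1  1  1  1  1  1  1  1  1
 0  0  1  1  2  2  2  2  2  2  2
 1  0  1  2  2  2  2  2  3  3  3
 0  0  1  2  3  3  3  3  3  3  4
 1  0  1  2  3  3  3  3  4  4  4
 1  0  1  2  3  3  3  3  4  5  5
 1  0  1  2  3  3  3  3  4  5  5
 0  0  1  2  3  4  4  4  4  5  6
 0  0  1  2  3  4  5  5  5  5  6

2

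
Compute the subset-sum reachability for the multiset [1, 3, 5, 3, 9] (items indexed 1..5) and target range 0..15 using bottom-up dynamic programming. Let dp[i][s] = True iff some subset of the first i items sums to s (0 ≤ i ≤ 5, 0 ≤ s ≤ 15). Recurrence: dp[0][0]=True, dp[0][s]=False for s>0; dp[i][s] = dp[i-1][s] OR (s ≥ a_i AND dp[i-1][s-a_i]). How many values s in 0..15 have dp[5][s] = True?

15

i\s   0   1   2   3   4   5   6   7   8   9  10  11  12  13  14  15
  0   T   F   F   F   F   F   F   F   F   F   F   F   F   F   F   F
  1   T   T   F   F   F   F   F   F   F   F   F   F   F   F   F   F
  2   T   T   F   T   T   F   F   F   F   F   F   F   F   F   F   F
  3   T   T   F   T   T   T   T   F   T   T   F   F   F   F   F   F
  4   T   T   F   T   T   T   T   T   T   T   F   T   T   F   F   F
  5   T   T   F   T   T   T   T   T   T   T   T   T   T   T   T   T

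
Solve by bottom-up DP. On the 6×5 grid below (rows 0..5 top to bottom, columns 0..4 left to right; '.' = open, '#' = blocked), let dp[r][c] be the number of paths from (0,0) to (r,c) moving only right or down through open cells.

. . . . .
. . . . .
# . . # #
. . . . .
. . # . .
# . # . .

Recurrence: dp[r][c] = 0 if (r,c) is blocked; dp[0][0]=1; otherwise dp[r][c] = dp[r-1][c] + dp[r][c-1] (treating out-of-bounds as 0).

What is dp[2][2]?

5

r\c   0   1   2   3   4
  0   1   1   1   1   1
  1   1   2   3   4   5
  2   0   2   5   0   0
  3   0   2   7   7   7
  4   0   2   0   7  14
  5   0   2   0   7  21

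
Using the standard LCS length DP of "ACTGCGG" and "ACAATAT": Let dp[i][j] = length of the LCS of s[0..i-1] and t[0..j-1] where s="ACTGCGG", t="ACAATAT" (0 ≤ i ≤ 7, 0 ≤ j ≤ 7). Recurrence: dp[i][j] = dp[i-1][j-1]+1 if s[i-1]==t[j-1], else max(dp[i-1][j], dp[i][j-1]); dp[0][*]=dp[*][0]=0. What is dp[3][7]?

   ''  A  C  A  A  T  A  T
''  0  0  0  0  0  0  0  0
 A  0  1  1  1  1  1  1  1
 C  0  1  2  2  2  2  2  2
 T  0  1  2  2  2  3  3  3
 G  0  1  2  2  2  3  3  3
 C  0  1  2  2  2  3  3  3
 G  0  1  2  2  2  3  3  3
 G  0  1  2  2  2  3  3  3

3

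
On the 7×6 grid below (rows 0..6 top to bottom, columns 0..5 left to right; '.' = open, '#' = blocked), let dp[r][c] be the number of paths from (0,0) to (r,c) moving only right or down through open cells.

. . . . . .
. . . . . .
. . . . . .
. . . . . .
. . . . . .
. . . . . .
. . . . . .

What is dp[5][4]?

r\c   0   1   2   3   4   5
  0   1   1   1   1   1   1
  1   1   2   3   4   5   6
  2   1   3   6  10  15  21
  3   1   4  10  20  35  56
  4   1   5  15  35  70 126
  5   1   6  21  56 126 252
  6   1   7  28  84 210 462

126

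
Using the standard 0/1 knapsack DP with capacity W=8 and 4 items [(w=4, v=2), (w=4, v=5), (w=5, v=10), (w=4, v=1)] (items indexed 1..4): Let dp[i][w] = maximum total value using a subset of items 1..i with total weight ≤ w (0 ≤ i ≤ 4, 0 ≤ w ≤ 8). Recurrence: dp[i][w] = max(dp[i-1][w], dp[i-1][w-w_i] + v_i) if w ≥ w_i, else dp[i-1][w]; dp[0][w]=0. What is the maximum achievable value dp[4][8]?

i\w   0   1   2   3   4   5   6   7   8
  0   0   0   0   0   0   0   0   0   0
  1   0   0   0   0   2   2   2   2   2
  2   0   0   0   0   5   5   5   5   7
  3   0   0   0   0   5  10  10  10  10
  4   0   0   0   0   5  10  10  10  10

10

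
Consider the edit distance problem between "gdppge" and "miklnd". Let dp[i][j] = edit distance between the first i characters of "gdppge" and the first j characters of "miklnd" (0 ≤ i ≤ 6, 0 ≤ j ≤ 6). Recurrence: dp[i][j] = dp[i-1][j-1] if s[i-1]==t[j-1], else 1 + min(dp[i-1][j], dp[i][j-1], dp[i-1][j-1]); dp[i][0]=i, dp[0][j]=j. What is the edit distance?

   ''  m  i  k  l  n  d
''  0  1  2  3  4  5  6
 g  1  1  2  3  4  5  6
 d  2  2  2  3  4  5  5
 p  3  3  3  3  4  5  6
 p  4  4  4  4  4  5  6
 g  5  5  5  5  5  5  6
 e  6  6  6  6  6  6  6

6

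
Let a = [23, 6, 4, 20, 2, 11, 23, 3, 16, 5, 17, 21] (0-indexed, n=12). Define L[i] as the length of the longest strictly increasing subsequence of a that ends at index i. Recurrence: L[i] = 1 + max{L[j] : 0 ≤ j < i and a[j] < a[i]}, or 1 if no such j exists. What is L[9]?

3

   i    0    1    2    3    4    5    6    7    8    9   10   11
a[i]   23    6    4   20    2   11   23    3   16    5   17   21
L[i]    1    1    1    2    1    2    3    2    3    3    4    5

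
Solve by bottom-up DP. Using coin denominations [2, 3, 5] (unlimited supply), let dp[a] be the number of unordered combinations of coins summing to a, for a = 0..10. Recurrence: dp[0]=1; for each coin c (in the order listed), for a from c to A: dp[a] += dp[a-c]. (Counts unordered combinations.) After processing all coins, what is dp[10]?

4

after  coin     0     1     2     3     4     5     6     7     8     9    10
          2     1     0     1     0     1     0     1     0     1     0     1
          3     1     0     1     1     1     1     2     1     2     2     2
          5     1     0     1     1     1     2     2     2     3     3     4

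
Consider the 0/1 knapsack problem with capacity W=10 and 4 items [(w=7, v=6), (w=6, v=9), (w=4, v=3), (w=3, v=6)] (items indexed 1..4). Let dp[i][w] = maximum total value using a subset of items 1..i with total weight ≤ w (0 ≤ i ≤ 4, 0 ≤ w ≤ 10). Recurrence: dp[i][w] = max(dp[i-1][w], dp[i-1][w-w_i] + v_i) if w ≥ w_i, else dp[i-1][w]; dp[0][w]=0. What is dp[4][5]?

6

i\w   0   1   2   3   4   5   6   7   8   9  10
  0   0   0   0   0   0   0   0   0   0   0   0
  1   0   0   0   0   0   0   0   6   6   6   6
  2   0   0   0   0   0   0   9   9   9   9   9
  3   0   0   0   0   3   3   9   9   9   9  12
  4   0   0   0   6   6   6   9   9   9  15  15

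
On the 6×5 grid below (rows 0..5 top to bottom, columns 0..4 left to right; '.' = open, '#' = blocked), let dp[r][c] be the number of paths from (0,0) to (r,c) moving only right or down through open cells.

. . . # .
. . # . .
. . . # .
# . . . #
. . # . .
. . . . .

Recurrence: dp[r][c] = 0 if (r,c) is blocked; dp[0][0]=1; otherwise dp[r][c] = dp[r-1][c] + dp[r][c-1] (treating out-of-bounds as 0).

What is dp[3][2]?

r\c   0   1   2   3   4
  0   1   1   1   0   0
  1   1   2   0   0   0
  2   1   3   3   0   0
  3   0   3   6   6   0
  4   0   3   0   6   6
  5   0   3   3   9  15

6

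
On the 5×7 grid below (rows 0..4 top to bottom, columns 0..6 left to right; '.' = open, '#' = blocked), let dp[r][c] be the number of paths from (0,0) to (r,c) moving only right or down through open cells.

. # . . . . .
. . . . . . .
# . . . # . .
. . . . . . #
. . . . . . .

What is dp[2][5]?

r\c   0   1   2   3   4   5   6
  0   1   0   0   0   0   0   0
  1   1   1   1   1   1   1   1
  2   0   1   2   3   0   1   2
  3   0   1   3   6   6   7   0
  4   0   1   4  10  16  23  23

1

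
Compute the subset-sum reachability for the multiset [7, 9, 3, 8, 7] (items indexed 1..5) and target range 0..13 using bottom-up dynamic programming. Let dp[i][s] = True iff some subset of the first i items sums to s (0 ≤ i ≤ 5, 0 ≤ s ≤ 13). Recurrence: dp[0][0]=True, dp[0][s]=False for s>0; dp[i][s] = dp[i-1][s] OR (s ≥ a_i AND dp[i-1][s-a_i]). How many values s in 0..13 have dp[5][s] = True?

i\s   0   1   2   3   4   5   6   7   8   9  10  11  12  13
  0   T   F   F   F   F   F   F   F   F   F   F   F   F   F
  1   T   F   F   F   F   F   F   T   F   F   F   F   F   F
  2   T   F   F   F   F   F   F   T   F   T   F   F   F   F
  3   T   F   F   T   F   F   F   T   F   T   T   F   T   F
  4   T   F   F   T   F   F   F   T   T   T   T   T   T   F
  5   T   F   F   T   F   F   F   T   T   T   T   T   T   F

8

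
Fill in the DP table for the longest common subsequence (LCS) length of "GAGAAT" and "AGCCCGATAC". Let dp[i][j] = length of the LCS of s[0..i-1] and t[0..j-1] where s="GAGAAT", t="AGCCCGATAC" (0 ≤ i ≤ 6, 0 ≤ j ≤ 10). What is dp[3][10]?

   ''  A  G  C  C  C  G  A  T  A  C
''  0  0  0  0  0  0  0  0  0  0  0
 G  0  0  1  1  1  1  1  1  1  1  1
 A  0  1  1  1  1  1  1  2  2  2  2
 G  0  1  2  2  2  2  2  2  2  2  2
 A  0  1  2  2  2  2  2  3  3  3  3
 A  0  1  2  2  2  2  2  3  3  4  4
 T  0  1  2  2  2  2  2  3  4  4  4

2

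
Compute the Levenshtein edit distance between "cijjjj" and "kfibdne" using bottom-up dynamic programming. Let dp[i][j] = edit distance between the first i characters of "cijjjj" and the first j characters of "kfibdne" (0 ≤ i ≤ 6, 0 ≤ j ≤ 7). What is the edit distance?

6

   ''  k  f  i  b  d  n  e
''  0  1  2  3  4  5  6  7
 c  1  1  2  3  4  5  6  7
 i  2  2  2  2  3  4  5  6
 j  3  3  3  3  3  4  5  6
 j  4  4  4  4  4  4  5  6
 j  5  5  5  5  5  5  5  6
 j  6  6  6  6  6  6  6  6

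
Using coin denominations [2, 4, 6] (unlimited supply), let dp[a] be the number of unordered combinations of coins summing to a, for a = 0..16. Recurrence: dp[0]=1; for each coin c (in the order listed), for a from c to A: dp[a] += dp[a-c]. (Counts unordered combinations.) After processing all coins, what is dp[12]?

7

after  coin     0     1     2     3     4     5     6     7     8     9    10    11    12    13    14    15    16
          2     1     0     1     0     1     0     1     0     1     0     1     0     1     0     1     0     1
          4     1     0     1     0     2     0     2     0     3     0     3     0     4     0     4     0     5
          6     1     0     1     0     2     0     3     0     4     0     5     0     7     0     8     0    10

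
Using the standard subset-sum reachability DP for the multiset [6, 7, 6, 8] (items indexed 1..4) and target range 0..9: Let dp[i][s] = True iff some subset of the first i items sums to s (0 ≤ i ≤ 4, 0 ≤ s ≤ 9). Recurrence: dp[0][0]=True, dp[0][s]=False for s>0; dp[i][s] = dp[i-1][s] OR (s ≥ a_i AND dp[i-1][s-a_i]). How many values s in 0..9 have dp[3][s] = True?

3

i\s   0   1   2   3   4   5   6   7   8   9
  0   T   F   F   F   F   F   F   F   F   F
  1   T   F   F   F   F   F   T   F   F   F
  2   T   F   F   F   F   F   T   T   F   F
  3   T   F   F   F   F   F   T   T   F   F
  4   T   F   F   F   F   F   T   T   T   F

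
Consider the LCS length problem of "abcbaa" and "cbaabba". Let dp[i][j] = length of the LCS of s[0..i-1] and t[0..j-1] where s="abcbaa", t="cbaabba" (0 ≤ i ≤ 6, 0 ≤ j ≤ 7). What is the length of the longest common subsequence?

   ''  c  b  a  a  b  b  a
''  0  0  0  0  0  0  0  0
 a  0  0  0  1  1  1  1  1
 b  0  0  1  1  1  2  2  2
 c  0  1  1  1  1  2  2  2
 b  0  1  2  2  2  2  3  3
 a  0  1  2  3  3  3  3  4
 a  0  1  2  3  4  4  4  4

4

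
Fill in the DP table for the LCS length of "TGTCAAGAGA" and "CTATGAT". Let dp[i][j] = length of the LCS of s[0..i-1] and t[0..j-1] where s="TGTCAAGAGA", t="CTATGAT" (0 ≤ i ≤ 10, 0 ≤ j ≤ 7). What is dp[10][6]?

   ''  C  T  A  T  G  A  T
''  0  0  0  0  0  0  0  0
 T  0  0  1  1  1  1  1  1
 G  0  0  1  1  1  2  2  2
 T  0  0  1  1  2  2  2  3
 C  0  1  1  1  2  2  2  3
 A  0  1  1  2  2  2  3  3
 A  0  1  1  2  2  2  3  3
 G  0  1  1  2  2  3  3  3
 A  0  1  1  2  2  3  4  4
 G  0  1  1  2  2  3  4  4
 A  0  1  1  2  2  3  4  4

4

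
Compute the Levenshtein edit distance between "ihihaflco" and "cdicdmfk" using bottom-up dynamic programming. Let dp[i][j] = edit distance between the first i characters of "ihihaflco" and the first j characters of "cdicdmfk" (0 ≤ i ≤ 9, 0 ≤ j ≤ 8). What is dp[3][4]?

3

   ''  c  d  i  c  d  m  f  k
''  0  1  2  3  4  5  6  7  8
 i  1  1  2  2  3  4  5  6  7
 h  2  2  2  3  3  4  5  6  7
 i  3  3  3  2  3  4  5  6  7
 h  4  4  4  3  3  4  5  6  7
 a  5  5  5  4  4  4  5  6  7
 f  6  6  6  5  5  5  5  5  6
 l  7  7  7  6  6  6  6  6  6
 c  8  7  8  7  6  7  7  7  7
 o  9  8  8  8  7  7  8  8  8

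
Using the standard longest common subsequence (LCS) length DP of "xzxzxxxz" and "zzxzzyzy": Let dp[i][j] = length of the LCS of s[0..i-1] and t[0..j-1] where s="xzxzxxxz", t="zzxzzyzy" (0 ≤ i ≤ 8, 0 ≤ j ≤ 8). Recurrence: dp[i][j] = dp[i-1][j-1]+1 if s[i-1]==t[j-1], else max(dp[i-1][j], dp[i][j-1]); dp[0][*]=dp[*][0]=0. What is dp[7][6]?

   ''  z  z  x  z  z  y  z  y
''  0  0  0  0  0  0  0  0  0
 x  0  0  0  1  1  1  1  1  1
 z  0  1  1  1  2  2  2  2  2
 x  0  1  1  2  2  2  2  2  2
 z  0  1  2  2  3  3  3  3  3
 x  0  1  2  3  3  3  3  3  3
 x  0  1  2  3  3  3  3  3  3
 x  0  1  2  3  3  3  3  3  3
 z  0  1  2  3  4  4  4  4  4

3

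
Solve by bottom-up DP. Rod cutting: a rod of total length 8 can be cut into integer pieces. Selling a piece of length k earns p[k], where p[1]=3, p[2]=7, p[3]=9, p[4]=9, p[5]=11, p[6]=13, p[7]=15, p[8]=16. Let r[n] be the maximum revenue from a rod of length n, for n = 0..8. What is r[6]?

21

   n    0    1    2    3    4    5    6    7    8
r[n]    0    3    7   10   14   17   21   24   28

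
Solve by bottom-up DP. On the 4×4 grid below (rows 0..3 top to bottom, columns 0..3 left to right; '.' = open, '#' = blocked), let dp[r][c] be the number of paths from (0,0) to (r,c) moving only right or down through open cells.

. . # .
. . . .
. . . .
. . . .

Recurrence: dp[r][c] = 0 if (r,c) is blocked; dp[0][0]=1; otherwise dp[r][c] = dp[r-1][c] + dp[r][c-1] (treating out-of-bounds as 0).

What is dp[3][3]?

16

r\c   0   1   2   3
  0   1   1   0   0
  1   1   2   2   2
  2   1   3   5   7
  3   1   4   9  16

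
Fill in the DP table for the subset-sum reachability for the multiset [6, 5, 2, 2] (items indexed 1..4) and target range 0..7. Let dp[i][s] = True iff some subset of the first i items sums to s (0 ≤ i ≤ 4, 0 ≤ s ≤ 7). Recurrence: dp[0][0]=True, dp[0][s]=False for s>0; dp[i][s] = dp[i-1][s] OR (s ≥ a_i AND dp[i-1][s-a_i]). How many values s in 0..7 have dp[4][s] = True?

6

i\s   0   1   2   3   4   5   6   7
  0   T   F   F   F   F   F   F   F
  1   T   F   F   F   F   F   T   F
  2   T   F   F   F   F   T   T   F
  3   T   F   T   F   F   T   T   T
  4   T   F   T   F   T   T   T   T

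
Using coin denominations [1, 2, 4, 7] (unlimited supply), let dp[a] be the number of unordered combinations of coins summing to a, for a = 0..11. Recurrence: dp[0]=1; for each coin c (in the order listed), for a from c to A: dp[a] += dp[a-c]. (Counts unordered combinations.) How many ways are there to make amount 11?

after  coin     0     1     2     3     4     5     6     7     8     9    10    11
          1     1     1     1     1     1     1     1     1     1     1     1     1
          2     1     1     2     2     3     3     4     4     5     5     6     6
          4     1     1     2     2     4     4     6     6     9     9    12    12
          7     1     1     2     2     4     4     6     7    10    11    14    16

16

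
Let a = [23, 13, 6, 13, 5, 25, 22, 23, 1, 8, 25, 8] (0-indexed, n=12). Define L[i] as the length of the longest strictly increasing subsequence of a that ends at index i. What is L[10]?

5

   i    0    1    2    3    4    5    6    7    8    9   10   11
a[i]   23   13    6   13    5   25   22   23    1    8   25    8
L[i]    1    1    1    2    1    3    3    4    1    2    5    2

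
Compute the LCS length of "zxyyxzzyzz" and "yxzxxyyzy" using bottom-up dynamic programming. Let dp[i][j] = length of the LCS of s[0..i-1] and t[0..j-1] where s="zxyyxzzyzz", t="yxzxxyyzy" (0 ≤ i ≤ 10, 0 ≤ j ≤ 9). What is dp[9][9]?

6

   ''  y  x  z  x  x  y  y  z  y
''  0  0  0  0  0  0  0  0  0  0
 z  0  0  0  1  1  1  1  1  1  1
 x  0  0  1  1  2  2  2  2  2  2
 y  0  1  1  1  2  2  3  3  3  3
 y  0  1  1  1  2  2  3  4  4  4
 x  0  1  2  2  2  3  3  4  4  4
 z  0  1  2  3  3  3  3  4  5  5
 z  0  1  2  3  3  3  3  4  5  5
 y  0  1  2  3  3  3  4  4  5  6
 z  0  1  2  3  3  3  4  4  5  6
 z  0  1  2  3  3  3  4  4  5  6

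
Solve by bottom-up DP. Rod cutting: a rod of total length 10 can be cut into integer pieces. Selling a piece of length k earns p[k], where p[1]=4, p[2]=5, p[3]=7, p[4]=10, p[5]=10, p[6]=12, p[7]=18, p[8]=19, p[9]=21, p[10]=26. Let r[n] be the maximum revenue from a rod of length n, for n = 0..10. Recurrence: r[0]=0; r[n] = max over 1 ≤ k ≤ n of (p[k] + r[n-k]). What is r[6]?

24

   n    0    1    2    3    4    5    6    7    8    9   10
r[n]    0    4    8   12   16   20   24   28   32   36   40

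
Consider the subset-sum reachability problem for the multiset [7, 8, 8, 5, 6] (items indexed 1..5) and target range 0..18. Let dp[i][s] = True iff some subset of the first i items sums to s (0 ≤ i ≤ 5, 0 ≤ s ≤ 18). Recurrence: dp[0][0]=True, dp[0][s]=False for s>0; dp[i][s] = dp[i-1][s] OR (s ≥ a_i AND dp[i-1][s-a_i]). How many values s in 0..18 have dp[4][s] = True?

8

i\s   0   1   2   3   4   5   6   7   8   9  10  11  12  13  14  15  16  17  18
  0   T   F   F   F   F   F   F   F   F   F   F   F   F   F   F   F   F   F   F
  1   T   F   F   F   F   F   F   T   F   F   F   F   F   F   F   F   F   F   F
  2   T   F   F   F   F   F   F   T   T   F   F   F   F   F   F   T   F   F   F
  3   T   F   F   F   F   F   F   T   T   F   F   F   F   F   F   T   T   F   F
  4   T   F   F   F   F   T   F   T   T   F   F   F   T   T   F   T   T   F   F
  5   T   F   F   F   F   T   T   T   T   F   F   T   T   T   T   T   T   F   T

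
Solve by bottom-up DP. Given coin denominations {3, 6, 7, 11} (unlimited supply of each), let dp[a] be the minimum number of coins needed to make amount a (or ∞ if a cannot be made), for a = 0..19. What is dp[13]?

2

 a  0  1  2  3  4  5  6  7  8  9 10 11 12 13 14 15 16 17 18 19
dp  0  -  -  1  -  -  1  1  -  2  2  1  2  2  2  3  3  2  2  3
(- denotes ∞ / unreachable)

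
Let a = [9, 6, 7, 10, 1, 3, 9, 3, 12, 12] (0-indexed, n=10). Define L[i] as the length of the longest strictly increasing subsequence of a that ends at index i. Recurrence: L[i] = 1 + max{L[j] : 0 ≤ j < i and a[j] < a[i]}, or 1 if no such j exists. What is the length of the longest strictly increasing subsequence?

4

   i    0    1    2    3    4    5    6    7    8    9
a[i]    9    6    7   10    1    3    9    3   12   12
L[i]    1    1    2    3    1    2    3    2    4    4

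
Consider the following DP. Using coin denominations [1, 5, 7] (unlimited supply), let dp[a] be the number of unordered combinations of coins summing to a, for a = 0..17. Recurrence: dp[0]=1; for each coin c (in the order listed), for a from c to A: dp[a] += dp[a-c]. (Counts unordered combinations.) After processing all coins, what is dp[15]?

after  coin     0     1     2     3     4     5     6     7     8     9    10    11    12    13    14    15    16    17
          1     1     1     1     1     1     1     1     1     1     1     1     1     1     1     1     1     1     1
          5     1     1     1     1     1     2     2     2     2     2     3     3     3     3     3     4     4     4
          7     1     1     1     1     1     2     2     3     3     3     4     4     5     5     6     7     7     8

7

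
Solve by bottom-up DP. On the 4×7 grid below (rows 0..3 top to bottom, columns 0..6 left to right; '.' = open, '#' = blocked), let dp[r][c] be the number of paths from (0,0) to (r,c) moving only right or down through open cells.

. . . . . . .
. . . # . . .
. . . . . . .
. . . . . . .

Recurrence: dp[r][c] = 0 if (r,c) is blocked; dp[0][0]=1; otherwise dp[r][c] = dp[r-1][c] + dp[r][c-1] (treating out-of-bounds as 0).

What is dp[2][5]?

r\c   0   1   2   3   4   5   6
  0   1   1   1   1   1   1   1
  1   1   2   3   0   1   2   3
  2   1   3   6   6   7   9  12
  3   1   4  10  16  23  32  44

9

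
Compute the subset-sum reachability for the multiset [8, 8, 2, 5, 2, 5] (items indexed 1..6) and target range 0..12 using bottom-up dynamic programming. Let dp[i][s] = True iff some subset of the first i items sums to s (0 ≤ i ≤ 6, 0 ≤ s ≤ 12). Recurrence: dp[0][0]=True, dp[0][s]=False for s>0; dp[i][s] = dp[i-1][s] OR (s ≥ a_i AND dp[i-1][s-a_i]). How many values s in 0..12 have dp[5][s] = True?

i\s   0   1   2   3   4   5   6   7   8   9  10  11  12
  0   T   F   F   F   F   F   F   F   F   F   F   F   F
  1   T   F   F   F   F   F   F   F   T   F   F   F   F
  2   T   F   F   F   F   F   F   F   T   F   F   F   F
  3   T   F   T   F   F   F   F   F   T   F   T   F   F
  4   T   F   T   F   F   T   F   T   T   F   T   F   F
  5   T   F   T   F   T   T   F   T   T   T   T   F   T
  6   T   F   T   F   T   T   F   T   T   T   T   F   T

9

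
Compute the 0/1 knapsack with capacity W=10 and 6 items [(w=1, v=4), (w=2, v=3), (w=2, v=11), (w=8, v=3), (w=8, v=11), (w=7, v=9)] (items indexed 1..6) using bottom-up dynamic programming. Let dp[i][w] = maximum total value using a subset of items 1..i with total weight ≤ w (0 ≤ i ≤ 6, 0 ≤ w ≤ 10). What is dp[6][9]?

i\w   0   1   2   3   4   5   6   7   8   9  10
  0   0   0   0   0   0   0   0   0   0   0   0
  1   0   4   4   4   4   4   4   4   4   4   4
  2   0   4   4   7   7   7   7   7   7   7   7
  3   0   4  11  15  15  18  18  18  18  18  18
  4   0   4  11  15  15  18  18  18  18  18  18
  5   0   4  11  15  15  18  18  18  18  18  22
  6   0   4  11  15  15  18  18  18  18  20  24

20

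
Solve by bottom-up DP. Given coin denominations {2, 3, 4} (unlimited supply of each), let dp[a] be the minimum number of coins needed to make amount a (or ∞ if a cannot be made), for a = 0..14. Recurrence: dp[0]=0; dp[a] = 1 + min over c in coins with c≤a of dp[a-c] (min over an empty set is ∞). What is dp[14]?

4

 a  0  1  2  3  4  5  6  7  8  9 10 11 12 13 14
dp  0  -  1  1  1  2  2  2  2  3  3  3  3  4  4
(- denotes ∞ / unreachable)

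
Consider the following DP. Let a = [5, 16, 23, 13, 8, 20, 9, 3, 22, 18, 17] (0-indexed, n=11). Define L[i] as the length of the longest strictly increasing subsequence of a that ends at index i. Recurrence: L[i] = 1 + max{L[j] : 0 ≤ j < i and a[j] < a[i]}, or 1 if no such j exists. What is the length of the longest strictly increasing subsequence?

   i    0    1    2    3    4    5    6    7    8    9   10
a[i]    5   16   23   13    8   20    9    3   22   18   17
L[i]    1    2    3    2    2    3    3    1    4    4    4

4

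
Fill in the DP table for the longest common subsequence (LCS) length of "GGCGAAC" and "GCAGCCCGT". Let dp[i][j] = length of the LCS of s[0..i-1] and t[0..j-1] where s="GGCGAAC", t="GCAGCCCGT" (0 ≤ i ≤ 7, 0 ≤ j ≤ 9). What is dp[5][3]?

3

   ''  G  C  A  G  C  C  C  G  T
''  0  0  0  0  0  0  0  0  0  0
 G  0  1  1  1  1  1  1  1  1  1
 G  0  1  1  1  2  2  2  2  2  2
 C  0  1  2  2  2  3  3  3  3  3
 G  0  1  2  2  3  3  3  3  4  4
 A  0  1  2  3  3  3  3  3  4  4
 A  0  1  2  3  3  3  3  3  4  4
 C  0  1  2  3  3  4  4  4  4  4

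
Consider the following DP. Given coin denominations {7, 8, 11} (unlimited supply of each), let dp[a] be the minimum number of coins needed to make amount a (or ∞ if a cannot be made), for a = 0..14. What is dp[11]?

 a  0  1  2  3  4  5  6  7  8  9 10 11 12 13 14
dp  0  -  -  -  -  -  -  1  1  -  -  1  -  -  2
(- denotes ∞ / unreachable)

1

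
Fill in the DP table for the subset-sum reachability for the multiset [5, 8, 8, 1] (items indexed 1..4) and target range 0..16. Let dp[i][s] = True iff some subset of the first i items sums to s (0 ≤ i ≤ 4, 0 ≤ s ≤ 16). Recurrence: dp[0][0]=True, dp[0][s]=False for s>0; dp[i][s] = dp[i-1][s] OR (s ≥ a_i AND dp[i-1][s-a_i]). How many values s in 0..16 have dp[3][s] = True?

i\s   0   1   2   3   4   5   6   7   8   9  10  11  12  13  14  15  16
  0   T   F   F   F   F   F   F   F   F   F   F   F   F   F   F   F   F
  1   T   F   F   F   F   T   F   F   F   F   F   F   F   F   F   F   F
  2   T   F   F   F   F   T   F   F   T   F   F   F   F   T   F   F   F
  3   T   F   F   F   F   T   F   F   T   F   F   F   F   T   F   F   T
  4   T   T   F   F   F   T   T   F   T   T   F   F   F   T   T   F   T

5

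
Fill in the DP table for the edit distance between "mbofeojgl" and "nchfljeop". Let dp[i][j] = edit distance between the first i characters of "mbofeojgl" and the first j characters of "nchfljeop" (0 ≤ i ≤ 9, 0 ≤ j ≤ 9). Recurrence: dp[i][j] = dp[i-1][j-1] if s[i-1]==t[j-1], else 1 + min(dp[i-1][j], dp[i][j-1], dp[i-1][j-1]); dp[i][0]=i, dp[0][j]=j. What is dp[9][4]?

8

   ''  n  c  h  f  l  j  e  o  p
''  0  1  2  3  4  5  6  7  8  9
 m  1  1  2  3  4  5  6  7  8  9
 b  2  2  2  3  4  5  6  7  8  9
 o  3  3  3  3  4  5  6  7  7  8
 f  4  4  4  4  3  4  5  6  7  8
 e  5  5  5  5  4  4  5  5  6  7
 o  6  6  6  6  5  5  5  6  5  6
 j  7  7  7  7  6  6  5  6  6  6
 g  8  8  8  8  7  7  6  6  7  7
 l  9  9  9  9  8  7  7  7  7  8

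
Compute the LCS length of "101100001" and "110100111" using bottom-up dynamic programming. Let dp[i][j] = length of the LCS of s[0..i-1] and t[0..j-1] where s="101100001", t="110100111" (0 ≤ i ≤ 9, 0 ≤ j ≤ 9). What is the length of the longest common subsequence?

6

   ''  1  1  0  1  0  0  1  1  1
''  0  0  0  0  0  0  0  0  0  0
 1  0  1  1  1  1  1  1  1  1  1
 0  0  1  1  2  2  2  2  2  2  2
 1  0  1  2  2  3  3  3  3  3  3
 1  0  1  2  2  3  3  3  4  4  4
 0  0  1  2  3  3  4  4  4  4  4
 0  0  1  2  3  3  4  5  5  5  5
 0  0  1  2  3  3  4  5  5  5  5
 0  0  1  2  3  3  4  5  5  5  5
 1  0  1  2  3  4  4  5  6  6  6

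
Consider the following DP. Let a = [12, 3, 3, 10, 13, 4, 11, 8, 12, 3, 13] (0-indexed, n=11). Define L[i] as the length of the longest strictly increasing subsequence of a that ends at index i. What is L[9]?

1

   i    0    1    2    3    4    5    6    7    8    9   10
a[i]   12    3    3   10   13    4   11    8   12    3   13
L[i]    1    1    1    2    3    2    3    3    4    1    5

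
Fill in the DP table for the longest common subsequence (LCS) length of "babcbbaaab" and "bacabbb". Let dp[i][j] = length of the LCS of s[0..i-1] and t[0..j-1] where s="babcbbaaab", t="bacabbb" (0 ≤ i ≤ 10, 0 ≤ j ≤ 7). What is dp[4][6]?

   ''  b  a  c  a  b  b  b
''  0  0  0  0  0  0  0  0
 b  0  1  1  1  1  1  1  1
 a  0  1  2  2  2  2  2  2
 b  0  1  2  2  2  3  3  3
 c  0  1  2  3  3  3  3  3
 b  0  1  2  3  3  4  4  4
 b  0  1  2  3  3  4  5  5
 a  0  1  2  3  4  4  5  5
 a  0  1  2  3  4  4  5  5
 a  0  1  2  3  4  4  5  5
 b  0  1  2  3  4  5  5  6

3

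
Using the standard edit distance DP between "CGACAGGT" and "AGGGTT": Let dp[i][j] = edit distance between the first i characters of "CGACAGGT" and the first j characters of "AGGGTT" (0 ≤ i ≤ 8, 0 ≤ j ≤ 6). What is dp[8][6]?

5

   ''  A  G  G  G  T  T
''  0  1  2  3  4  5  6
 C  1  1  2  3  4  5  6
 G  2  2  1  2  3  4  5
 A  3  2  2  2  3  4  5
 C  4  3  3  3  3  4  5
 A  5  4  4  4  4  4  5
 G  6  5  4  4  4  5  5
 G  7  6  5  4  4  5  6
 T  8  7  6  5  5  4  5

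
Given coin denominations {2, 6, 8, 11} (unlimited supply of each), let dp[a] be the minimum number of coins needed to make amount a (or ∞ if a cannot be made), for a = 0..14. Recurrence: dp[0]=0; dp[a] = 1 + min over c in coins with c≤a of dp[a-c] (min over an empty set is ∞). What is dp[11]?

 a  0  1  2  3  4  5  6  7  8  9 10 11 12 13 14
dp  0  -  1  -  2  -  1  -  1  -  2  1  2  2  2
(- denotes ∞ / unreachable)

1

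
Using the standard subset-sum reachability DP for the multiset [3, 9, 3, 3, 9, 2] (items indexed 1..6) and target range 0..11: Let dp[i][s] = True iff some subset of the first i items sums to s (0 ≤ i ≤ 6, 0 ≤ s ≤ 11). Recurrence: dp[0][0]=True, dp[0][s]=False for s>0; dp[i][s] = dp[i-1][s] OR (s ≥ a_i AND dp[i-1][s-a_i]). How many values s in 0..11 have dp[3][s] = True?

i\s   0   1   2   3   4   5   6   7   8   9  10  11
  0   T   F   F   F   F   F   F   F   F   F   F   F
  1   T   F   F   T   F   F   F   F   F   F   F   F
  2   T   F   F   T   F   F   F   F   F   T   F   F
  3   T   F   F   T   F   F   T   F   F   T   F   F
  4   T   F   F   T   F   F   T   F   F   T   F   F
  5   T   F   F   T   F   F   T   F   F   T   F   F
  6   T   F   T   T   F   T   T   F   T   T   F   T

4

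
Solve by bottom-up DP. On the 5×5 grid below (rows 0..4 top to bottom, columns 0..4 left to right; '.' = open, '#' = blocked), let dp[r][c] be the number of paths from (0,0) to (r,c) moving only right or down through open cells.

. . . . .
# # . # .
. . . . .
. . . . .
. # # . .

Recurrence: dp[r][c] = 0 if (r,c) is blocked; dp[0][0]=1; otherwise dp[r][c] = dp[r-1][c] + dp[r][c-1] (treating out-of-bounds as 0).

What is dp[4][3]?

r\c   0   1   2   3   4
  0   1   1   1   1   1
  1   0   0   1   0   1
  2   0   0   1   1   2
  3   0   0   1   2   4
  4   0   0   0   2   6

2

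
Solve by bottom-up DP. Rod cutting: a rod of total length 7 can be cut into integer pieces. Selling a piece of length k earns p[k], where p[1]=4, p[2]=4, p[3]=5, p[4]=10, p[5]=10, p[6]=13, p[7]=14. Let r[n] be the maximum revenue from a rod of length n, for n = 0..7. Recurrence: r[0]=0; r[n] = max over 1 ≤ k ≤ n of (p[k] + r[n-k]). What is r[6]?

   n    0    1    2    3    4    5    6    7
r[n]    0    4    8   12   16   20   24   28

24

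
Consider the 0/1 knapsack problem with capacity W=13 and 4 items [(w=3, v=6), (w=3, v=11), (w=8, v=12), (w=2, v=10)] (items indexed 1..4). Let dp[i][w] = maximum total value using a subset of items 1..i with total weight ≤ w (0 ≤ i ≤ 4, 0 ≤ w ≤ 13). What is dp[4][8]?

27

i\w   0   1   2   3   4   5   6   7   8   9  10  11  12  13
  0   0   0   0   0   0   0   0   0   0   0   0   0   0   0
  1   0   0   0   6   6   6   6   6   6   6   6   6   6   6
  2   0   0   0  11  11  11  17  17  17  17  17  17  17  17
  3   0   0   0  11  11  11  17  17  17  17  17  23  23  23
  4   0   0  10  11  11  21  21  21  27  27  27  27  27  33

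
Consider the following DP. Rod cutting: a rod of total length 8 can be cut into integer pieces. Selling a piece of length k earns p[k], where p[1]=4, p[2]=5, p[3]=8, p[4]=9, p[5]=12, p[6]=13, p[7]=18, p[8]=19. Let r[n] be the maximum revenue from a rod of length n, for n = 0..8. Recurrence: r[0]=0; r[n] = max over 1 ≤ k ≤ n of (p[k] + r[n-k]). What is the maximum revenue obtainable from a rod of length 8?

   n    0    1    2    3    4    5    6    7    8
r[n]    0    4    8   12   16   20   24   28   32

32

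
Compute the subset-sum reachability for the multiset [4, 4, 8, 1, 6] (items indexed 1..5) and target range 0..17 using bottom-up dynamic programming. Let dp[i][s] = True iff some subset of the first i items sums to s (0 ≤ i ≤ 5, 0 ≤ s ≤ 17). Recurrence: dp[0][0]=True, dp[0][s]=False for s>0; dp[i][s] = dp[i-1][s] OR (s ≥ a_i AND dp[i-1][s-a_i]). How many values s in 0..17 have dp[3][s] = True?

i\s   0   1   2   3   4   5   6   7   8   9  10  11  12  13  14  15  16  17
  0   T   F   F   F   F   F   F   F   F   F   F   F   F   F   F   F   F   F
  1   T   F   F   F   T   F   F   F   F   F   F   F   F   F   F   F   F   F
  2   T   F   F   F   T   F   F   F   T   F   F   F   F   F   F   F   F   F
  3   T   F   F   F   T   F   F   F   T   F   F   F   T   F   F   F   T   F
  4   T   T   F   F   T   T   F   F   T   T   F   F   T   T   F   F   T   T
  5   T   T   F   F   T   T   T   T   T   T   T   T   T   T   T   T   T   T

5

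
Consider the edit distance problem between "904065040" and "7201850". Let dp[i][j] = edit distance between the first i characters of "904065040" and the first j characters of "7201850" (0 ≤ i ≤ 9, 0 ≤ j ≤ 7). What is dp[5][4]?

   ''  7  2  0  1  8  5  0
''  0  1  2  3  4  5  6  7
 9  1  1  2  3  4  5  6  7
 0  2  2  2  2  3  4  5  6
 4  3  3  3  3  3  4  5  6
 0  4  4  4  3  4  4  5  5
 6  5  5  5  4  4  5  5  6
 5  6  6  6  5  5  5  5  6
 0  7  7  7  6  6  6  6  5
 4  8  8  8  7  7  7  7  6
 0  9  9  9  8  8  8  8  7

4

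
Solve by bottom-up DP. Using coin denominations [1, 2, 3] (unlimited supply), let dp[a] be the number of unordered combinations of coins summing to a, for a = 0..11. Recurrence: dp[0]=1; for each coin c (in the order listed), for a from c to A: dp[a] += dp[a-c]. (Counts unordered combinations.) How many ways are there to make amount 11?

after  coin     0     1     2     3     4     5     6     7     8     9    10    11
          1     1     1     1     1     1     1     1     1     1     1     1     1
          2     1     1     2     2     3     3     4     4     5     5     6     6
          3     1     1     2     3     4     5     7     8    10    12    14    16

16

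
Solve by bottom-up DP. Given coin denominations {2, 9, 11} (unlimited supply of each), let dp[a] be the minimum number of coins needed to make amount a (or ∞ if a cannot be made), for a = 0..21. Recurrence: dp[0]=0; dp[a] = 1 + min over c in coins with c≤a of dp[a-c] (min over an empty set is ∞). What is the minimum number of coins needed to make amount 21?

 a  0  1  2  3  4  5  6  7  8  9 10 11 12 13 14 15 16 17 18 19 20 21
dp  0  -  1  -  2  -  3  -  4  1  5  1  6  2  7  3  8  4  2  5  2  6
(- denotes ∞ / unreachable)

6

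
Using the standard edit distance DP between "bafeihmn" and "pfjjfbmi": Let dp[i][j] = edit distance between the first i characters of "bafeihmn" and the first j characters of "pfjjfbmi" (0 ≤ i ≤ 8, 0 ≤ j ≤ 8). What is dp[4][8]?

7

   ''  p  f  j  j  f  b  m  i
''  0  1  2  3  4  5  6  7  8
 b  1  1  2  3  4  5  5  6  7
 a  2  2  2  3  4  5  6  6  7
 f  3  3  2  3  4  4  5  6  7
 e  4  4  3  3  4  5  5  6  7
 i  5  5  4  4  4  5  6  6  6
 h  6  6  5  5  5  5  6  7  7
 m  7  7  6  6  6  6  6  6  7
 n  8  8  7  7  7  7  7  7  7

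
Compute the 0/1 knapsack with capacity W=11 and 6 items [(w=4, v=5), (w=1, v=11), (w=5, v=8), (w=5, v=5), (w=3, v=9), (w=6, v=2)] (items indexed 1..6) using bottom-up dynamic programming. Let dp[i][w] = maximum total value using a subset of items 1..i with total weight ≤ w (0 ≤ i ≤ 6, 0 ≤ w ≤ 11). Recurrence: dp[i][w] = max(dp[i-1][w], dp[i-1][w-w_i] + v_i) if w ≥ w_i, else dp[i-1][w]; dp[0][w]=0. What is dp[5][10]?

i\w   0   1   2   3   4   5   6   7   8   9  10  11
  0   0   0   0   0   0   0   0   0   0   0   0   0
  1   0   0   0   0   5   5   5   5   5   5   5   5
  2   0  11  11  11  11  16  16  16  16  16  16  16
  3   0  11  11  11  11  16  19  19  19  19  24  24
  4   0  11  11  11  11  16  19  19  19  19  24  24
  5   0  11  11  11  20  20  20  20  25  28  28  28
  6   0  11  11  11  20  20  20  20  25  28  28  28

28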